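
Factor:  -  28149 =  - 3^1 * 11^1 * 853^1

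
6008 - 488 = 5520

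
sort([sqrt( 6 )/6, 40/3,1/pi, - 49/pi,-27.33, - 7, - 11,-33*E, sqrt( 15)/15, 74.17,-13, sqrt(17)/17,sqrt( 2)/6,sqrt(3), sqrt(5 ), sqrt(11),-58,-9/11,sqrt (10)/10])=[ - 33*E,-58, - 27.33,-49/pi ,-13,  -  11, - 7,  -  9/11,sqrt( 2) /6, sqrt(17 ) /17, sqrt( 15)/15,sqrt(10 ) /10, 1/pi, sqrt( 6)/6, sqrt(3), sqrt (5),sqrt(  11 ), 40/3,74.17] 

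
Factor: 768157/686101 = 59089/52777 = 37^1*89^( - 1)*593^( - 1)*1597^1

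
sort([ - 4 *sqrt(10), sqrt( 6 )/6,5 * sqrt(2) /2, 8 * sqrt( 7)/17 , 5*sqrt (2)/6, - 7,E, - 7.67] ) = [-4*sqrt(10), - 7.67, - 7,sqrt ( 6) /6,  5*sqrt (2 )/6, 8*sqrt(7) /17,E, 5 * sqrt( 2 ) /2]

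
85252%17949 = 13456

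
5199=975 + 4224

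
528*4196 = 2215488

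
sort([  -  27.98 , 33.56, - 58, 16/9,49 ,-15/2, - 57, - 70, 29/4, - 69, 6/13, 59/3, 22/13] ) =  [-70, - 69, - 58, - 57, - 27.98, - 15/2,6/13,22/13,16/9, 29/4, 59/3,  33.56,49 ] 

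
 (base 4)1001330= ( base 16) 107c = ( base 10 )4220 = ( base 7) 15206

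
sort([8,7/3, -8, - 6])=[ - 8, - 6, 7/3, 8 ] 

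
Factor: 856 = 2^3*107^1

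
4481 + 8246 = 12727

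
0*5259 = 0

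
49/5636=49/5636 = 0.01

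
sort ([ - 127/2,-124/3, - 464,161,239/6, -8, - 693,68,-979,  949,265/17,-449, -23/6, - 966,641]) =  [ - 979,  -  966,- 693,-464,-449, - 127/2, - 124/3, - 8,-23/6,265/17, 239/6,68 , 161, 641 , 949 ] 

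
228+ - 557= -329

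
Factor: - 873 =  - 3^2*97^1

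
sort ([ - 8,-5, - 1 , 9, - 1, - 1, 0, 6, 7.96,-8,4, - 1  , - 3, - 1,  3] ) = [ - 8 , - 8, - 5, - 3, - 1, -1, - 1,-1, - 1, 0, 3,4, 6,7.96,9 ] 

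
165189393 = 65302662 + 99886731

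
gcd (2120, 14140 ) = 20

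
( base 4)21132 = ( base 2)1001011110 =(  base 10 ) 606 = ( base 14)314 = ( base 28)li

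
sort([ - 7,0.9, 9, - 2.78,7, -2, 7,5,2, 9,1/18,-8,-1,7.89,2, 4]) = [ - 8, - 7,-2.78,-2 ,  -  1,  1/18,0.9, 2,2,4,5,7,7, 7.89 , 9,9 ]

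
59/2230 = 59/2230 = 0.03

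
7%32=7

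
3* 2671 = 8013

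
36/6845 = 36/6845 = 0.01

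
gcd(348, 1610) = 2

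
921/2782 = 921/2782 = 0.33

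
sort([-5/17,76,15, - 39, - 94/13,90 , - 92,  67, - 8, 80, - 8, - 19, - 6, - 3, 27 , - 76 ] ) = [ - 92,  -  76 , - 39, - 19,  -  8, - 8,- 94/13 ,- 6, - 3, - 5/17,15 , 27, 67 , 76, 80, 90]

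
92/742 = 46/371 = 0.12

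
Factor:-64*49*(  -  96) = 2^11*3^1*7^2=301056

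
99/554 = 99/554=0.18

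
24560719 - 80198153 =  - 55637434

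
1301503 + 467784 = 1769287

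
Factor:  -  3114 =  - 2^1*3^2*173^1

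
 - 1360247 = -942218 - 418029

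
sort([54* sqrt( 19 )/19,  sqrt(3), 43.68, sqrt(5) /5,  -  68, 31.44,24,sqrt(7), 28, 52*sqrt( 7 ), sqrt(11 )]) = [ - 68 , sqrt ( 5 )/5, sqrt(3),sqrt ( 7), sqrt(11), 54*sqrt( 19 )/19,  24, 28,31.44, 43.68,52*sqrt(7 )]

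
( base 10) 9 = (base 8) 11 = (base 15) 9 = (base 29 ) 9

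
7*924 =6468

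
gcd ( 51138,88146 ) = 18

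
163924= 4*40981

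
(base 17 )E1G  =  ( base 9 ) 5532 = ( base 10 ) 4079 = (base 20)A3J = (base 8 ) 7757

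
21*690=14490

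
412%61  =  46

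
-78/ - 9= 8+2/3 =8.67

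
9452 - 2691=6761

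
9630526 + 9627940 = 19258466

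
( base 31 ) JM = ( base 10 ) 611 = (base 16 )263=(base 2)1001100011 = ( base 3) 211122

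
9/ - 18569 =-1  +  18560/18569= -0.00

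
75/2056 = 75/2056=0.04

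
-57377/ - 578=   99+155/578 = 99.27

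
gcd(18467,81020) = 1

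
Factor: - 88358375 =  - 5^3*7^1 * 100981^1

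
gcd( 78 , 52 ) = 26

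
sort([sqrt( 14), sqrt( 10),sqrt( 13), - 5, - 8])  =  [ - 8, - 5 , sqrt( 10), sqrt( 13), sqrt( 14)]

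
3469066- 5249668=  - 1780602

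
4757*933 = 4438281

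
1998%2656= 1998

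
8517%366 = 99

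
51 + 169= 220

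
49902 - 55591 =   -  5689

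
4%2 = 0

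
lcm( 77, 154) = 154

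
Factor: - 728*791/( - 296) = 71981/37 = 7^2*13^1*37^( - 1)*113^1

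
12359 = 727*17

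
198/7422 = 33/1237 =0.03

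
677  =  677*1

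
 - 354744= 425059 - 779803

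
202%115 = 87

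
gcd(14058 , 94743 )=99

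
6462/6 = 1077 = 1077.00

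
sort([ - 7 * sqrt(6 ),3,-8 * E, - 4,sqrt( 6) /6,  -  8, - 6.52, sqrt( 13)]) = [ - 8 * E, - 7*sqrt (6 ), - 8,-6.52, - 4,  sqrt(6) /6,3, sqrt( 13 )]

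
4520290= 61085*74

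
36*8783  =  316188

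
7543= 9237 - 1694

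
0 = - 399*0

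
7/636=7/636= 0.01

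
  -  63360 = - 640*99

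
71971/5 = 14394+1/5 = 14394.20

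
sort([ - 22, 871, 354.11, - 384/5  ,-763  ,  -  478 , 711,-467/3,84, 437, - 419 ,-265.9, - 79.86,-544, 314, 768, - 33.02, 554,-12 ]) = [ - 763,-544 ,- 478  , - 419, - 265.9,-467/3,-79.86,  -  384/5 , - 33.02,-22, - 12,84 , 314,354.11, 437,554, 711,768, 871 ]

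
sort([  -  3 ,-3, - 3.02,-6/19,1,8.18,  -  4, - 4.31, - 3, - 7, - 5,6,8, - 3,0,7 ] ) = [ - 7, - 5, -4.31,-4, - 3.02,-3, - 3, - 3,-3, - 6/19,0,1,6, 7,8, 8.18]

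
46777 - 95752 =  - 48975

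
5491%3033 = 2458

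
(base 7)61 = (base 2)101011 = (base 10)43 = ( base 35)18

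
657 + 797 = 1454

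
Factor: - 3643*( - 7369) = 3643^1*7369^1 =26845267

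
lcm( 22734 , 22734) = 22734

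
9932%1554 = 608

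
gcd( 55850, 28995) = 5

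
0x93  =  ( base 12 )103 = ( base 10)147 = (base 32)4J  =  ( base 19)7e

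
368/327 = 1 + 41/327=1.13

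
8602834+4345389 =12948223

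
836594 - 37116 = 799478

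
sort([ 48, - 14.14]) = [-14.14,48]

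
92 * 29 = 2668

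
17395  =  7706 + 9689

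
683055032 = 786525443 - 103470411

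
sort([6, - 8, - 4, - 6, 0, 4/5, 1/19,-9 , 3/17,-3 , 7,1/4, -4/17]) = [ - 9, - 8, - 6, -4,-3, - 4/17 , 0, 1/19, 3/17, 1/4,4/5,6, 7 ]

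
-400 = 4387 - 4787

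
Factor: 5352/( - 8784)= - 2^( - 1) * 3^( - 1)*61^( - 1 ) * 223^1 =-223/366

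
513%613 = 513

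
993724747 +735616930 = 1729341677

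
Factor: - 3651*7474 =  - 2^1*3^1*37^1*101^1*1217^1 = -  27287574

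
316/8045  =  316/8045 = 0.04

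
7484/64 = 116+15/16 =116.94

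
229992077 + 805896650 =1035888727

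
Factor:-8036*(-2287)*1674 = 30765327768 =2^3*3^3*7^2*31^1*41^1*2287^1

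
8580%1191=243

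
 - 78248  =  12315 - 90563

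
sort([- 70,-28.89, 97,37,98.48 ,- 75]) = [ - 75, -70, - 28.89, 37,97, 98.48 ]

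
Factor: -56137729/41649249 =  - 3^( - 1)*29^( - 1 )*89^1 * 619^1*1019^1*478727^( - 1)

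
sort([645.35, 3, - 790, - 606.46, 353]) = [  -  790,-606.46, 3, 353,645.35 ]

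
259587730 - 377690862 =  - 118103132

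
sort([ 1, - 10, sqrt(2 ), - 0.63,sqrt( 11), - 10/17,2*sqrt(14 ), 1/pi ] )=[ - 10, - 0.63 , - 10/17, 1/pi, 1, sqrt (2),sqrt(11),2 * sqrt( 14)]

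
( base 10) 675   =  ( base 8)1243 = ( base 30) MF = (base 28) o3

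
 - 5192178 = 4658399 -9850577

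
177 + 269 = 446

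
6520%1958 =646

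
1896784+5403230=7300014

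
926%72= 62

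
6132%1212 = 72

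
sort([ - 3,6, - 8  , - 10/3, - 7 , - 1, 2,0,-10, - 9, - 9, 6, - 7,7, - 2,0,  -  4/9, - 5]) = [-10, - 9, - 9, - 8, - 7, - 7, - 5, - 10/3, - 3,- 2,-1, - 4/9, 0,0,2,6,6,7]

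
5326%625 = 326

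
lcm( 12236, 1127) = 85652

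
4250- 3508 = 742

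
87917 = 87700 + 217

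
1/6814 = 1/6814 =0.00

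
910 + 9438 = 10348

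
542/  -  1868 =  - 271/934 = - 0.29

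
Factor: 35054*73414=2573454356 = 2^2*11^1*17^1*47^1*71^1 * 1031^1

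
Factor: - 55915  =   - 5^1*53^1*211^1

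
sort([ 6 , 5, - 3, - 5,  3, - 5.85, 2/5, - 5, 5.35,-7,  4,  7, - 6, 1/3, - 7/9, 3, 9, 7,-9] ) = [ - 9,- 7 , - 6, - 5.85, - 5, - 5 , - 3, - 7/9,1/3 , 2/5,3, 3, 4,5, 5.35,  6, 7,7,9]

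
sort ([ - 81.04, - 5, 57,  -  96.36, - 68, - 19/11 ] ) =[ - 96.36,-81.04 , - 68,  -  5, - 19/11,57 ]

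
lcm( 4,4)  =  4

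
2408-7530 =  - 5122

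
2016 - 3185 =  - 1169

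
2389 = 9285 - 6896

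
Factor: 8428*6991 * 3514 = 207045400072 = 2^3 * 7^3*43^1 * 251^1 * 6991^1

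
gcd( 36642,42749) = 6107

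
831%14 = 5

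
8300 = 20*415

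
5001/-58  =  -5001/58 = - 86.22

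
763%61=31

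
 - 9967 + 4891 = - 5076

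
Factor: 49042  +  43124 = 92166 = 2^1 *3^1  *15361^1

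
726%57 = 42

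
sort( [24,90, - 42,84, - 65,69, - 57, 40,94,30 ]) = [ - 65,-57, - 42,24, 30, 40, 69,84, 90,94]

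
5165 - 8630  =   - 3465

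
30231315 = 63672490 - 33441175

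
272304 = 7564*36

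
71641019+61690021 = 133331040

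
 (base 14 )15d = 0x117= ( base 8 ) 427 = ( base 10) 279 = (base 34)87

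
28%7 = 0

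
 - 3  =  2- 5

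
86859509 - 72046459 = 14813050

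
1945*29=56405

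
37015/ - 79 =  - 469+36/79 = - 468.54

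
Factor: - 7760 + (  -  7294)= - 15054= -2^1*3^1*13^1*193^1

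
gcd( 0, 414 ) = 414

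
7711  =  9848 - 2137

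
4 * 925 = 3700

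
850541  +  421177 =1271718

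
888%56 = 48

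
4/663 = 4/663 = 0.01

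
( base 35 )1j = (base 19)2G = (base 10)54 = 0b110110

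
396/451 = 36/41 = 0.88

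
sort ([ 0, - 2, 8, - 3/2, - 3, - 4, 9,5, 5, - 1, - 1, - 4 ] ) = [ - 4,-4, - 3, - 2, - 3/2, - 1,-1,0,5, 5,  8, 9]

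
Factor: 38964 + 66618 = 105582 = 2^1*3^1 * 17597^1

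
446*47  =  20962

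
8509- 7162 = 1347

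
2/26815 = 2/26815 = 0.00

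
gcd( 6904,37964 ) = 4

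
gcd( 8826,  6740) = 2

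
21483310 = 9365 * 2294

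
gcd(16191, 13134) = 3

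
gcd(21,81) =3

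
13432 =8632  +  4800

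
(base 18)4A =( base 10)82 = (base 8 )122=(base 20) 42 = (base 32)2I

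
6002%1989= 35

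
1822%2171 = 1822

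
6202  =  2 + 6200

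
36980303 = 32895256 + 4085047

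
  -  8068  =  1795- 9863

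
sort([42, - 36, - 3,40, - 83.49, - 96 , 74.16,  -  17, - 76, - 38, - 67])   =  [-96, - 83.49, - 76, - 67, -38, - 36 , - 17, - 3,  40  ,  42, 74.16 ]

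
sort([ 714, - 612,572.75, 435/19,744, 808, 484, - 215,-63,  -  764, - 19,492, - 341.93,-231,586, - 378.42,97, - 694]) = [ - 764, - 694,  -  612, - 378.42 , - 341.93, - 231 , - 215, - 63, - 19,435/19, 97, 484,492,572.75 , 586, 714,744, 808]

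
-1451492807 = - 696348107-755144700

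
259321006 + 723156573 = 982477579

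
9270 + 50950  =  60220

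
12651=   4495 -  - 8156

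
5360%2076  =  1208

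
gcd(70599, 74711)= 1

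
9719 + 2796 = 12515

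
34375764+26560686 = 60936450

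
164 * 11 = 1804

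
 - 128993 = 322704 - 451697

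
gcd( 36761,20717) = 1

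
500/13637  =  500/13637=   0.04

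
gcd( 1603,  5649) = 7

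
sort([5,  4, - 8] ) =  [ - 8, 4, 5] 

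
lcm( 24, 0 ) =0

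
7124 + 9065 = 16189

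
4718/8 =2359/4 = 589.75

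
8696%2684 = 644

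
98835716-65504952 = 33330764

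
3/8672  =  3/8672 = 0.00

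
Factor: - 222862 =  - 2^1*111431^1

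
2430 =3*810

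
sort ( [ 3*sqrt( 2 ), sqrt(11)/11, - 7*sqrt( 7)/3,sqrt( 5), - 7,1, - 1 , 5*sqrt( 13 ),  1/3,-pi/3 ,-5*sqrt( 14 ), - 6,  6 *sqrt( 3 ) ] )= [- 5*sqrt ( 14 ),-7, - 7*sqrt ( 7)/3,-6,-pi/3,-1 , sqrt ( 11)/11,1/3, 1,sqrt( 5) , 3*sqrt( 2 ),6*sqrt( 3 ),5*sqrt (13)]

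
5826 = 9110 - 3284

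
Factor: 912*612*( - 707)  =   - 2^6*3^3*7^1*  17^1*19^1*101^1 = - 394607808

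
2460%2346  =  114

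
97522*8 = 780176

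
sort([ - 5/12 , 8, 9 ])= [ - 5/12,8, 9]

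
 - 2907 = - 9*323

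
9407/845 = 9407/845 = 11.13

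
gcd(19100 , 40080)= 20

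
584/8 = 73 = 73.00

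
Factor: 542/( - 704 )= - 271/352 = - 2^( - 5 ) * 11^( -1) * 271^1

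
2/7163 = 2/7163 = 0.00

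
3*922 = 2766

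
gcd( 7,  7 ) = 7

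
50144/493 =50144/493 = 101.71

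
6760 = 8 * 845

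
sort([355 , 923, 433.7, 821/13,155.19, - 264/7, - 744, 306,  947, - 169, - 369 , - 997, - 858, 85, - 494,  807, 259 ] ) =[ - 997,  -  858, - 744 , - 494, - 369, - 169,-264/7, 821/13,85, 155.19,259,  306, 355,433.7,807,923 , 947 ]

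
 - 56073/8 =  - 56073/8 = -7009.12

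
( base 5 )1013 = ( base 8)205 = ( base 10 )133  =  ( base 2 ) 10000101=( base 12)b1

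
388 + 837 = 1225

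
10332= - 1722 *( - 6 ) 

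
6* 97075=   582450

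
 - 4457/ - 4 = 1114 + 1/4 = 1114.25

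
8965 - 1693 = 7272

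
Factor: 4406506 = 2^1*13^2*13037^1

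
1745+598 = 2343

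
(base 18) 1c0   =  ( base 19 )198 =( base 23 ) 10B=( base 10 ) 540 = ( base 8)1034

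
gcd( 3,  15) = 3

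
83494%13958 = 13704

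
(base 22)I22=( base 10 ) 8758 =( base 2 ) 10001000110110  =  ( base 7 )34351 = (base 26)COM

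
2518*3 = 7554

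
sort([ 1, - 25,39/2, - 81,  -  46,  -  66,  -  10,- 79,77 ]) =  [-81, - 79,  -  66,- 46,-25 ,  -  10,1, 39/2, 77]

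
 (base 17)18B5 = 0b1110011111001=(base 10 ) 7417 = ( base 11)5633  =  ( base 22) f73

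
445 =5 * 89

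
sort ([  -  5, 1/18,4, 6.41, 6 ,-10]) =[  -  10,-5 , 1/18,  4, 6 , 6.41] 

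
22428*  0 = 0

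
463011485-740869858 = -277858373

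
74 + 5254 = 5328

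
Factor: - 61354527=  - 3^1*13^1*1573193^1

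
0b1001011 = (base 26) 2n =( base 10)75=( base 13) 5a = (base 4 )1023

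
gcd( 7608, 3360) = 24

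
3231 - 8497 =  - 5266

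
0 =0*64972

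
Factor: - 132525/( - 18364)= 2^ (- 2)*3^2*5^2 * 19^1 * 31^1*4591^ ( - 1)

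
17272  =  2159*8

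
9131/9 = 1014 + 5/9  =  1014.56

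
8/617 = 8/617 = 0.01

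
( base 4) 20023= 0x20B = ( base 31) gr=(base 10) 523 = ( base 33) fs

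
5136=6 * 856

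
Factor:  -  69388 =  - 2^2*11^1 *19^1*83^1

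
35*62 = 2170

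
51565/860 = 10313/172= 59.96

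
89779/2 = 89779/2  =  44889.50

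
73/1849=73/1849=0.04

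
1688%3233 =1688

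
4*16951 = 67804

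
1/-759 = -1 + 758/759 =-0.00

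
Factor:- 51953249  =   - 51953249^1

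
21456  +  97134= 118590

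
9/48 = 3/16 = 0.19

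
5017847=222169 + 4795678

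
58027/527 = 110+57/527  =  110.11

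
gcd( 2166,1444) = 722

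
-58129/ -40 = 1453+9/40=1453.22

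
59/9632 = 59/9632 = 0.01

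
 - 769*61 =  - 46909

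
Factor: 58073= 58073^1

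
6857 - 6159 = 698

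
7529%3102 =1325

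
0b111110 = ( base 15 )42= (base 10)62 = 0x3E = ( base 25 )2c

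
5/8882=5/8882 = 0.00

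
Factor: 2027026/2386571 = 2^1*11^(  -  1)*19^(  -  2) * 83^1*601^ ( - 1) * 12211^1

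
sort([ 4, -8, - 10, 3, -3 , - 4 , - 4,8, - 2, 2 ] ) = [-10 , - 8, - 4,  -  4 , - 3, - 2, 2,  3,4, 8] 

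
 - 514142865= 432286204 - 946429069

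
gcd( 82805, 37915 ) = 5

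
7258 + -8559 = - 1301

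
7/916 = 7/916  =  0.01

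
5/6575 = 1/1315 = 0.00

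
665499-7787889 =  - 7122390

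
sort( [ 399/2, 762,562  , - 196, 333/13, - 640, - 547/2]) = [ - 640, - 547/2, - 196,333/13, 399/2, 562, 762 ] 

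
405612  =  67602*6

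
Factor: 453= 3^1*151^1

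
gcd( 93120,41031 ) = 291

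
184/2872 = 23/359  =  0.06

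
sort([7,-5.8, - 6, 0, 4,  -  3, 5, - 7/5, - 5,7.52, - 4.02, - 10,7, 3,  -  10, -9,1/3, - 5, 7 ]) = [-10, - 10, - 9, - 6, - 5.8, - 5, - 5, - 4.02,  -  3, - 7/5, 0, 1/3,  3, 4, 5, 7 , 7, 7,  7.52]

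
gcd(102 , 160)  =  2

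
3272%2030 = 1242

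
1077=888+189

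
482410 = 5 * 96482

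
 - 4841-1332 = -6173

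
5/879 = 5/879 = 0.01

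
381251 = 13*29327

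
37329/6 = 12443/2 = 6221.50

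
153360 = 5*30672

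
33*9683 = 319539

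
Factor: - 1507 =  - 11^1*137^1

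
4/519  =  4/519 = 0.01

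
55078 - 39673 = 15405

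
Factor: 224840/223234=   140/139 = 2^2 *5^1*7^1*139^( - 1 )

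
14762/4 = 7381/2 = 3690.50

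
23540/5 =4708  =  4708.00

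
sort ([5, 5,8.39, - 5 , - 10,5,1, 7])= [ -10, - 5, 1, 5, 5, 5, 7,8.39]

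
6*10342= 62052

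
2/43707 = 2/43707 = 0.00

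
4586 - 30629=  - 26043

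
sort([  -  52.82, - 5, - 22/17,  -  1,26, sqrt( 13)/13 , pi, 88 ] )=[ - 52.82 , - 5 , - 22/17, - 1, sqrt(13 )/13, pi, 26, 88 ] 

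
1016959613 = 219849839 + 797109774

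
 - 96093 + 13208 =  - 82885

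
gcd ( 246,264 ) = 6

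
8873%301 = 144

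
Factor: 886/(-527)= - 2^1*17^( - 1)*31^(-1)*443^1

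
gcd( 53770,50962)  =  2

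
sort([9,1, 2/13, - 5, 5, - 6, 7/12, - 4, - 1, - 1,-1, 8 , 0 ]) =[-6,  -  5,  -  4,- 1,- 1,- 1,  0 , 2/13 , 7/12, 1,5,8, 9]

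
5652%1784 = 300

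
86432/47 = 86432/47 = 1838.98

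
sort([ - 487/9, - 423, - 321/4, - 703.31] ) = [ - 703.31, - 423,-321/4,  -  487/9] 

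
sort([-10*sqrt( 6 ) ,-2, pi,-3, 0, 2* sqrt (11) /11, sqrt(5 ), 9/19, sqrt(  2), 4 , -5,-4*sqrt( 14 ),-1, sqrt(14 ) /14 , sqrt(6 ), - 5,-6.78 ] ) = [-10  *  sqrt( 6 ), - 4*sqrt( 14),-6.78, - 5, - 5, - 3,-2,- 1, 0,sqrt( 14 )/14, 9/19,  2*sqrt( 11) /11, sqrt( 2 ),sqrt( 5 ),sqrt(6), pi, 4 ]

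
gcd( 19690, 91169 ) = 1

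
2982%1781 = 1201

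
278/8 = 139/4 = 34.75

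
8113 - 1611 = 6502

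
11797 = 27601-15804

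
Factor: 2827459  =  23^1*269^1*457^1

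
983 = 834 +149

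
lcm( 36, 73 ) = 2628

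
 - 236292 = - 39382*6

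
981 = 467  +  514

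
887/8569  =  887/8569 = 0.10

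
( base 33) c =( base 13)c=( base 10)12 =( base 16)C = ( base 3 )110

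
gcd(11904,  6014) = 62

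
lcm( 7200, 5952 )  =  446400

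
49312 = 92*536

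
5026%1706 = 1614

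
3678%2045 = 1633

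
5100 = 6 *850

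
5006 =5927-921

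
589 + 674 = 1263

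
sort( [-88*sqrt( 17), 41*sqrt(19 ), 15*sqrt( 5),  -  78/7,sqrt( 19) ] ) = [ - 88*sqrt( 17), - 78/7, sqrt(19),  15*sqrt (5), 41*sqrt( 19 )]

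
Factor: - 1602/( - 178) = 3^2 = 9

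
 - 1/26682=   -  1/26682 =-  0.00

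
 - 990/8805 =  - 1 + 521/587 = - 0.11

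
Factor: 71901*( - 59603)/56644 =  - 4285515303/56644=-  2^( - 2)*3^3*7^( - 2)*17^( - 2 )*19^1*2663^1*3137^1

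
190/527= 190/527 = 0.36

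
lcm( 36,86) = 1548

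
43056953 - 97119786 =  - 54062833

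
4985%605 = 145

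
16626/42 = 2771/7 = 395.86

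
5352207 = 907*5901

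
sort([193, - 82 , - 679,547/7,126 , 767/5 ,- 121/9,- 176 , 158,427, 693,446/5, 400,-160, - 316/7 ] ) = [  -  679, - 176, - 160 ,  -  82, - 316/7,  -  121/9,547/7,446/5,126,767/5, 158,193,400, 427,693 ] 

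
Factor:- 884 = -2^2 * 13^1*17^1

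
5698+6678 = 12376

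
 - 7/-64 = 7/64 = 0.11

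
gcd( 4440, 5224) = 8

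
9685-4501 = 5184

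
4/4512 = 1/1128 = 0.00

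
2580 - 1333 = 1247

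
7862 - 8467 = -605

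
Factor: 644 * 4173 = 2^2*3^1*7^1 * 13^1*23^1*107^1 = 2687412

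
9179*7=64253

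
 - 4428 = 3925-8353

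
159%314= 159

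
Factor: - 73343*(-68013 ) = 4988277459 = 3^3 *11^1*71^1*229^1*1033^1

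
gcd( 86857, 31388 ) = 1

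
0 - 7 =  - 7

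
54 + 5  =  59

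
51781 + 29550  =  81331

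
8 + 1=9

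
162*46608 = 7550496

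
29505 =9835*3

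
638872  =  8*79859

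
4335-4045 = 290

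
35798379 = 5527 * 6477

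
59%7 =3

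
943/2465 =943/2465 = 0.38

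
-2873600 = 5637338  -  8510938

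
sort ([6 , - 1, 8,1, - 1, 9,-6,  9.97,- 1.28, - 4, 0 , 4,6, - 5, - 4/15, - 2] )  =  [ - 6, - 5,-4, - 2, - 1.28, - 1,-1, - 4/15, 0,1, 4,6, 6, 8, 9,9.97 ] 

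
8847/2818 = 8847/2818 = 3.14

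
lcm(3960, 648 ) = 35640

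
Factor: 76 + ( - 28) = 48 = 2^4*3^1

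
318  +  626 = 944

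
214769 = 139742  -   - 75027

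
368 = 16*23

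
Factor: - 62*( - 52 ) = 3224 = 2^3*13^1*31^1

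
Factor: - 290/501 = -2^1*3^(-1)*5^1*29^1*167^( - 1) 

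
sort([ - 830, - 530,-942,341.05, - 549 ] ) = [-942 , - 830,-549, - 530,341.05 ] 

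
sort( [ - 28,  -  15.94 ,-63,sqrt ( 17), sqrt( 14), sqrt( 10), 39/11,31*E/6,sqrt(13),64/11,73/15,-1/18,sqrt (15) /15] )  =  [ - 63, - 28 , - 15.94, - 1/18,sqrt(15)/15,  sqrt(10),39/11, sqrt ( 13),sqrt(14 ),sqrt (17 ), 73/15,64/11 , 31*E/6] 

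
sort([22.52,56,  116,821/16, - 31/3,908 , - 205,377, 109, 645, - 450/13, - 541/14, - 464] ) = [ - 464, - 205, - 541/14,-450/13, - 31/3,  22.52,821/16, 56, 109, 116,377,645, 908]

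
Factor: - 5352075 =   -  3^5 * 5^2*881^1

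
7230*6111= 44182530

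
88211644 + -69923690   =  18287954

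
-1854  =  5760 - 7614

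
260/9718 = 130/4859 =0.03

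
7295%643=222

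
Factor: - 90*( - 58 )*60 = 313200 = 2^4*3^3*5^2*29^1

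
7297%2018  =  1243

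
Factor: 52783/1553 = 1553^ ( - 1 )*52783^1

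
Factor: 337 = 337^1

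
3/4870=3/4870=0.00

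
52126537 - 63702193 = -11575656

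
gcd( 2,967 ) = 1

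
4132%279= 226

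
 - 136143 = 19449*( - 7 )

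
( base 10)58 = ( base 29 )20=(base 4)322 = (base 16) 3A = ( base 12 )4a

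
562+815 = 1377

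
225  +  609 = 834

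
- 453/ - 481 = 453/481 = 0.94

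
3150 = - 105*( - 30)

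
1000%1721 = 1000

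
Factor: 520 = 2^3*5^1*13^1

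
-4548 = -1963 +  - 2585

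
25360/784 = 1585/49=32.35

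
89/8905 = 89/8905 = 0.01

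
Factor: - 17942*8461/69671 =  - 2^1*7^( -1) * 37^( - 1 ) * 269^( - 1 ) * 8461^1*8971^1 = -151807262/69671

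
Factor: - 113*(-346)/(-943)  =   - 2^1*23^(-1)*41^( - 1 )*113^1 * 173^1 = - 39098/943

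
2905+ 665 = 3570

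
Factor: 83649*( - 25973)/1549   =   - 2172615477/1549 = - 3^1*19^1*1367^1  *  1549^( - 1)*27883^1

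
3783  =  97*39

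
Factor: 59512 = 2^3*43^1*  173^1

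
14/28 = 1/2 = 0.50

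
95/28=3  +  11/28 = 3.39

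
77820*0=0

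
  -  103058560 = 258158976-361217536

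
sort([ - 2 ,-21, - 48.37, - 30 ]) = [ - 48.37, - 30, - 21, - 2]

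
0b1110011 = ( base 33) 3g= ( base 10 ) 115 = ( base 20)5f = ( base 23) 50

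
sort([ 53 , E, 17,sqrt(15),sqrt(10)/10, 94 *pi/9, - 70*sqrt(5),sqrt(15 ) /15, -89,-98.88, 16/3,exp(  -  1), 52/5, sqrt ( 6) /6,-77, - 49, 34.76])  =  [  -  70 * sqrt( 5),- 98.88,- 89,-77, - 49, sqrt( 15 ) /15, sqrt( 10)/10 , exp( - 1),sqrt(6 ) /6 , E, sqrt(15 ), 16/3, 52/5  ,  17,94*pi/9,  34.76, 53] 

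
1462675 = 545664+917011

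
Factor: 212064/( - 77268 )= - 376/137=-2^3*47^1*137^( - 1) 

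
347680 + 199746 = 547426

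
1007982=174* 5793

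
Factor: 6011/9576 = 2^( - 3)*3^( - 2)*7^( - 1 )*19^( - 1 )*6011^1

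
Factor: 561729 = 3^1*7^1*23^1*1163^1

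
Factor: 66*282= 2^2*3^2*11^1*47^1=18612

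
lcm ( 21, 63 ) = 63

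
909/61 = 909/61 = 14.90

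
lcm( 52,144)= 1872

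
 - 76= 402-478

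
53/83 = 53/83 = 0.64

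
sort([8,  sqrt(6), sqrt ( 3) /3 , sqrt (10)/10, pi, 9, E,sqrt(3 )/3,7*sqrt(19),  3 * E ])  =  [sqrt(10)/10, sqrt( 3)/3, sqrt (3)/3, sqrt(6 ), E,pi,8, 3*E,9,7*sqrt( 19) ] 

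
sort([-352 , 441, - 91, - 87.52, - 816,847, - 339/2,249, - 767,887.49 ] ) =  [ - 816, - 767, - 352, - 339/2, - 91 ,-87.52,249, 441,847,887.49 ] 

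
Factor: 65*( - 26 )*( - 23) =2^1*5^1*13^2* 23^1 = 38870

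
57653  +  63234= 120887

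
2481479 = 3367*737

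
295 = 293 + 2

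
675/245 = 2+37/49 = 2.76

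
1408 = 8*176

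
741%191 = 168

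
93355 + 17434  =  110789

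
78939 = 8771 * 9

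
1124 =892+232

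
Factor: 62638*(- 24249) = - 1518908862= - 2^1*3^1*59^1*137^1*31319^1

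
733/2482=733/2482 =0.30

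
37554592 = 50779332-13224740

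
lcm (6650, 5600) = 106400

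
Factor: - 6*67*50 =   -  20100 = - 2^2*3^1 * 5^2 * 67^1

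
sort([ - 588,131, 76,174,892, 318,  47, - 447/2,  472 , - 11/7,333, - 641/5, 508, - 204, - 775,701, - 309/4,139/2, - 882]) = [-882,  -  775, - 588,  -  447/2, - 204, - 641/5,  -  309/4, - 11/7,47, 139/2,76, 131, 174, 318 , 333,472,508, 701, 892]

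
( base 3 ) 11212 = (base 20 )6B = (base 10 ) 131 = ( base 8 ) 203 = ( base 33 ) 3w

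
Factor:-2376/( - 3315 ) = 2^3*3^2*5^( - 1)*11^1*13^(  -  1 )*17^( - 1 )= 792/1105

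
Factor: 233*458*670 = 71498380 = 2^2*5^1*67^1 * 229^1*233^1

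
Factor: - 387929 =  - 113^1*3433^1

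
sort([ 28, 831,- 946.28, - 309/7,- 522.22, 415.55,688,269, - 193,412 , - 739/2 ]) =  [- 946.28, - 522.22,  -  739/2, - 193, -309/7, 28, 269, 412, 415.55,  688, 831]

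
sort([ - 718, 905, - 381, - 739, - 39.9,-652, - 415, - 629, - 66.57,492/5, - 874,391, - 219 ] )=[ - 874,-739, - 718, - 652,- 629 ,-415,-381 ,-219, - 66.57, - 39.9,492/5, 391,905]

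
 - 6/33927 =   -  1 +11307/11309= -0.00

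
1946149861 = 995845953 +950303908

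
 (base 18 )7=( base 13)7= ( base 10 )7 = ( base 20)7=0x7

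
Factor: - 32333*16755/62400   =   - 2^( - 6) * 5^ ( - 1)*7^1*13^( - 1 )*31^1*149^1*1117^1 = - 36115961/4160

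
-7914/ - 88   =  3957/44=89.93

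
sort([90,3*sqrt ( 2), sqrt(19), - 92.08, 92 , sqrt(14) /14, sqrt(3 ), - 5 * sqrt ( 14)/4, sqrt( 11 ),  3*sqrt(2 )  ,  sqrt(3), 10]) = [-92.08, - 5*sqrt(14 )/4, sqrt ( 14) /14, sqrt(3), sqrt( 3 ), sqrt( 11 ), 3*sqrt( 2 ),3*sqrt( 2), sqrt(19 ),10, 90, 92]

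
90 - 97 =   -  7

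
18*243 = 4374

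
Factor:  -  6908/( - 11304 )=2^( - 1) *3^( - 2 )*11^1 = 11/18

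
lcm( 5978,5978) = 5978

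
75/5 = 15 = 15.00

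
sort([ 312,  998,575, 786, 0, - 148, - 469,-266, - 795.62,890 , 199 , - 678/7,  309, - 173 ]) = [ - 795.62, - 469,- 266, - 173 , - 148, - 678/7, 0,199,309,  312,575,786,890,998 ]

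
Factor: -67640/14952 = - 3^( - 1 )*5^1 * 7^(-1 )*19^1= - 95/21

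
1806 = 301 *6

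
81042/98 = 40521/49 = 826.96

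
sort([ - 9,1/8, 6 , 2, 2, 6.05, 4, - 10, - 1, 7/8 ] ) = [-10, - 9 , - 1,1/8 , 7/8, 2,2 , 4, 6, 6.05 ]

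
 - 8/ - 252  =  2/63 =0.03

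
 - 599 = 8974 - 9573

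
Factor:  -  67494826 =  - 2^1*7^1 * 4821059^1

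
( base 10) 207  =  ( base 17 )c3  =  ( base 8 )317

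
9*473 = 4257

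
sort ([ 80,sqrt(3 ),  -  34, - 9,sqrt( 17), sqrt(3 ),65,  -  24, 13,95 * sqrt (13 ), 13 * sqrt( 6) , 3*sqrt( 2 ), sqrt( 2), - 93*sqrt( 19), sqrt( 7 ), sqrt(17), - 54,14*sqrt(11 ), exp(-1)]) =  [ - 93*sqrt( 19), - 54, - 34, - 24, - 9, exp(-1), sqrt(2 ), sqrt( 3), sqrt( 3 ),sqrt(7),sqrt(17),sqrt(17 ),3* sqrt (2), 13,13*sqrt( 6 ), 14*sqrt( 11 ),65, 80,95 * sqrt (13)]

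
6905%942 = 311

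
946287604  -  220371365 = 725916239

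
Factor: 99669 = 3^1*33223^1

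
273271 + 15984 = 289255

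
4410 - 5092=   -  682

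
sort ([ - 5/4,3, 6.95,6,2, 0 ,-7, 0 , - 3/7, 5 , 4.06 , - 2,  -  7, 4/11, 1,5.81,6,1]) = [ - 7 , - 7, - 2, - 5/4 ,-3/7,0, 0, 4/11, 1, 1,2, 3,4.06,5 , 5.81,6 , 6,6.95] 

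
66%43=23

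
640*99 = 63360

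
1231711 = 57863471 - 56631760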